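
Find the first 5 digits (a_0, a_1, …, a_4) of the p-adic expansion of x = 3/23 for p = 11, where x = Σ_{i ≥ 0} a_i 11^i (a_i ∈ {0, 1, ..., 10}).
(a_0, …, a_4) = (3, 5, 0, 10, 1)

v_11(3/23) = 0 (numerator and denominator both coprime to 11), so x ∈ ℤ_11^×. Compute digits iteratively via a_i = x_i mod 11, x_{i+1} = (x_i − a_i)/11, with x_0 = x:
  x_0 = 3/23;  a_0 = 3;  x_1 = (x_0 − 3)/11 = -6/23
  x_1 = -6/23;  a_1 = 5;  x_2 = (x_1 − 5)/11 = -11/23
  x_2 = -11/23;  a_2 = 0;  x_3 = (x_2 − 0)/11 = -1/23
  x_3 = -1/23;  a_3 = 10;  x_4 = (x_3 − 10)/11 = -21/23
  x_4 = -21/23;  a_4 = 1;  x_5 = (x_4 − 1)/11 = -4/23
Digits: (3, 5, 0, 10, 1).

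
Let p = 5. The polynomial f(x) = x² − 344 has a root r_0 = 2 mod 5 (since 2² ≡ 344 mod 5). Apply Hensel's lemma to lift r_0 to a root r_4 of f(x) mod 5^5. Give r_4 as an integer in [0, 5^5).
r_4 = 437 (mod 3125)

Hensel's recurrence: r_{i+1} = r_i − f(r_i)·(f′(r_i))^{-1} mod 5^{i+2}, with f′(x) = 2x. Iterate:
  r_0 = 2 (mod 5)
  r_1 = 12 (mod 25)
  r_2 = 62 (mod 125)
  r_3 = 437 (mod 625)
  r_4 = 437 (mod 3125)
Final: r_4 = 437, and one checks f(r_4) ≡ 0 mod 5^5.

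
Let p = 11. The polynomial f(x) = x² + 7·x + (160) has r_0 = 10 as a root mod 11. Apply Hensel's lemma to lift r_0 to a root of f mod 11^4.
r_3 = 7083 (mod 14641)

Hensel: r_{i+1} = r_i − f(r_i)·(f′(r_i))^{-1} mod 11^{i+2}, f′(x) = 2x + 7. Iterate:
  r_0 = 10 (mod 11)
  r_1 = 65 (mod 121)
  r_2 = 428 (mod 1331)
  r_3 = 7083 (mod 14641)
Final: r = 7083 satisfies f(r) ≡ 0 mod 11^4.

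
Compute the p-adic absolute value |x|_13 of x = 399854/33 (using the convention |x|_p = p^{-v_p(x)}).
|399854/33|_13 = 1/28561

Step 1 — compute v_13(x) by factoring powers of 13 out of the numerator and denominator: v_13(399854/33) = 4. Step 2 — apply |x|_p = p^{-v_p(x)} = 13^{-4} = 1/28561.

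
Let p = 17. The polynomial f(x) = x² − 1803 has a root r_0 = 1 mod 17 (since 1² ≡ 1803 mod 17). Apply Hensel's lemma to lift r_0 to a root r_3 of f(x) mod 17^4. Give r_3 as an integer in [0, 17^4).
r_3 = 74019 (mod 83521)

Hensel's recurrence: r_{i+1} = r_i − f(r_i)·(f′(r_i))^{-1} mod 17^{i+2}, with f′(x) = 2x. Iterate:
  r_0 = 1 (mod 17)
  r_1 = 35 (mod 289)
  r_2 = 324 (mod 4913)
  r_3 = 74019 (mod 83521)
Final: r_3 = 74019, and one checks f(r_3) ≡ 0 mod 17^4.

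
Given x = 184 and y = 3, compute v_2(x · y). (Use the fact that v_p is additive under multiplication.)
v_2(552) = 3

v_p(x) = 3 (factor: 184 = 2^3 · 23); v_p(y) = 0 (factor: 3 = 2^0 · 3). Additivity: v_p(xy) = v_p(x) + v_p(y) = 3 + 0 = 3. (Direct check: xy = 552 = 2^3 · (69).)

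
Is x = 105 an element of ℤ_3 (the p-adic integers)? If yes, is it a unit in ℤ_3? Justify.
x ∈ ℤ_3 but not a unit; v_3(x) = 1 > 0

ℤ_3 = {x ∈ ℚ_3 : v_3(x) ≥ 0} and ℤ_3^× = {x ∈ ℤ_3 : v_3(x) = 0}. Here v_3(105) = v_3(num) − v_3(den) = 1; compare against these criteria.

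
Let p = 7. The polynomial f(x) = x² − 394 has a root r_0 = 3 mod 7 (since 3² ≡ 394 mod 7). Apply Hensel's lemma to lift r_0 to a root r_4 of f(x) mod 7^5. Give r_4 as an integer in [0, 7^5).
r_4 = 745 (mod 16807)

Hensel's recurrence: r_{i+1} = r_i − f(r_i)·(f′(r_i))^{-1} mod 7^{i+2}, with f′(x) = 2x. Iterate:
  r_0 = 3 (mod 7)
  r_1 = 10 (mod 49)
  r_2 = 59 (mod 343)
  r_3 = 745 (mod 2401)
  r_4 = 745 (mod 16807)
Final: r_4 = 745, and one checks f(r_4) ≡ 0 mod 7^5.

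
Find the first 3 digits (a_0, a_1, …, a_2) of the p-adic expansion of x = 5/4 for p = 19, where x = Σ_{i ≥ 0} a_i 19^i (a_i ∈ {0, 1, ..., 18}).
(a_0, …, a_2) = (6, 14, 4)

v_19(5/4) = 0 (numerator and denominator both coprime to 19), so x ∈ ℤ_19^×. Compute digits iteratively via a_i = x_i mod 19, x_{i+1} = (x_i − a_i)/19, with x_0 = x:
  x_0 = 5/4;  a_0 = 6;  x_1 = (x_0 − 6)/19 = -1/4
  x_1 = -1/4;  a_1 = 14;  x_2 = (x_1 − 14)/19 = -3/4
  x_2 = -3/4;  a_2 = 4;  x_3 = (x_2 − 4)/19 = -1/4
Digits: (6, 14, 4).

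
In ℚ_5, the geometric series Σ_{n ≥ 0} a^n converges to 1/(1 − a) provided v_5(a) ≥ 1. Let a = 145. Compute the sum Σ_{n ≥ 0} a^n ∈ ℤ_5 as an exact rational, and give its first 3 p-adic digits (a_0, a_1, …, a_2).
Σ a^n = 1/(1 − a) = -1/144;  first 3 digits = (1, 4, 1)

v_5(a) = 1 ≥ 1, so the series converges in ℤ_5 to 1/(1 − a) = 1/(1 − 145) = -1/144. Expand this rational in ℤ_5: compute digits iteratively via d_i = x_i mod 5, x_{i+1} = (x_i − d_i)/5. The first 3 digits are (1, 4, 1).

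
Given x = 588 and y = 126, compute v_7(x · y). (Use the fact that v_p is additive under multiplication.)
v_7(74088) = 3

v_p(x) = 2 (factor: 588 = 7^2 · 12); v_p(y) = 1 (factor: 126 = 7^1 · 18). Additivity: v_p(xy) = v_p(x) + v_p(y) = 2 + 1 = 3. (Direct check: xy = 74088 = 7^3 · (216).)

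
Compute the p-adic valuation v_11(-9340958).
v_11(-9340958) = 5

v_11(n) is the largest exponent k such that 11^k divides n. Factor out: -9340958 = -11^5 · 58. (Sign doesn't affect v_p.) So v_11(-9340958) = 5.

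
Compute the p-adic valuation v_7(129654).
v_7(129654) = 4

v_7(n) is the largest exponent k such that 7^k divides n. Factor out: 129654 = 7^4 · 54. (Sign doesn't affect v_p.) So v_7(129654) = 4.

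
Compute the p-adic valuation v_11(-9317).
v_11(-9317) = 3

v_11(n) is the largest exponent k such that 11^k divides n. Factor out: -9317 = -11^3 · 7. (Sign doesn't affect v_p.) So v_11(-9317) = 3.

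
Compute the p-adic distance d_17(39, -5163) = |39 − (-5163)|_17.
d_17(39, -5163) = 1/289

Step 1 — x − y = 39 − (-5163) = 5202. Step 2 — v_17(5202) = 2 (factor: 5202 = (17^2 · 18); the sign does not affect v_p). Step 3 — |x − y|_17 = 17^{-2} = 1/289.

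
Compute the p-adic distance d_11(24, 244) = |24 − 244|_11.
d_11(24, 244) = 1/11

Step 1 — x − y = 24 − 244 = -220. Step 2 — v_11(-220) = 1 (factor: -220 = −(11^1 · 20); the sign does not affect v_p). Step 3 — |x − y|_11 = 11^{-1} = 1/11.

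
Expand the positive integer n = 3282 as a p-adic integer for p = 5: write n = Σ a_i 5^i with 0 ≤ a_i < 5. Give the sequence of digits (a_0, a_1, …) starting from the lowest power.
(a_0, a_1, …) = (2, 1, 1, 1, 0, 1)

Repeated division by 5 gives the digits low-to-high: 3282 = 2 + 1·5^1 + 1·5^2 + 1·5^3 + 1·5^5. Digit sequence: (2, 1, 1, 1, 0, 1).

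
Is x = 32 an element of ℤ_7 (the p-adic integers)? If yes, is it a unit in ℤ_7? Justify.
x ∈ ℤ_7^× (unit); v_7(x) = 0

ℤ_7 = {x ∈ ℚ_7 : v_7(x) ≥ 0} and ℤ_7^× = {x ∈ ℤ_7 : v_7(x) = 0}. Here v_7(32) = v_7(num) − v_7(den) = 0; compare against these criteria.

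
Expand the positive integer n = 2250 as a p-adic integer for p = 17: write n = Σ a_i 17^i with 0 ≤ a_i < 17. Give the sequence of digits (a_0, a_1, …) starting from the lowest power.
(a_0, a_1, …) = (6, 13, 7)

Repeated division by 17 gives the digits low-to-high: 2250 = 6 + 13·17^1 + 7·17^2. Digit sequence: (6, 13, 7).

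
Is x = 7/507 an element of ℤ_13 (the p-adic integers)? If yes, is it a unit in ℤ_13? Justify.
x ∉ ℤ_13 (v_13(x) = -2 < 0)

ℤ_13 = {x ∈ ℚ_13 : v_13(x) ≥ 0} and ℤ_13^× = {x ∈ ℤ_13 : v_13(x) = 0}. Here v_13(7/507) = v_13(num) − v_13(den) = -2; compare against these criteria.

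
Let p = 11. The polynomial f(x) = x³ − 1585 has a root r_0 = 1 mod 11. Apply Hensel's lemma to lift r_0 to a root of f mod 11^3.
r_2 = 1255 (mod 1331)

Hensel: r_{i+1} = r_i − f(r_i)/f′(r_i) mod 11^{i+2}, where f′(x) = 3x². Iterate:
  r_0 = 1 (mod 11)
  r_1 = 45 (mod 121)
  r_2 = 1255 (mod 1331)
Final: r = 1255 with f(r) ≡ 0 mod 11^3.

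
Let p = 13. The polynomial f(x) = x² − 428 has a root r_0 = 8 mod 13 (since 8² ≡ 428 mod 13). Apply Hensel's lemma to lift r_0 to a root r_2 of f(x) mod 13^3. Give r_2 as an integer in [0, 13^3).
r_2 = 2101 (mod 2197)

Hensel's recurrence: r_{i+1} = r_i − f(r_i)·(f′(r_i))^{-1} mod 13^{i+2}, with f′(x) = 2x. Iterate:
  r_0 = 8 (mod 13)
  r_1 = 73 (mod 169)
  r_2 = 2101 (mod 2197)
Final: r_2 = 2101, and one checks f(r_2) ≡ 0 mod 13^3.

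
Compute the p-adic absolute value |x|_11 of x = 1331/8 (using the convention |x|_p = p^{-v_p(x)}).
|1331/8|_11 = 1/1331

Step 1 — compute v_11(x) by factoring powers of 11 out of the numerator and denominator: v_11(1331/8) = 3. Step 2 — apply |x|_p = p^{-v_p(x)} = 11^{-3} = 1/1331.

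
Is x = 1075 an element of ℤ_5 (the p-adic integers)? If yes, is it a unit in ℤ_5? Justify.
x ∈ ℤ_5 but not a unit; v_5(x) = 2 > 0

ℤ_5 = {x ∈ ℚ_5 : v_5(x) ≥ 0} and ℤ_5^× = {x ∈ ℤ_5 : v_5(x) = 0}. Here v_5(1075) = v_5(num) − v_5(den) = 2; compare against these criteria.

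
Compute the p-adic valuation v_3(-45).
v_3(-45) = 2

v_3(n) is the largest exponent k such that 3^k divides n. Factor out: -45 = -3^2 · 5. (Sign doesn't affect v_p.) So v_3(-45) = 2.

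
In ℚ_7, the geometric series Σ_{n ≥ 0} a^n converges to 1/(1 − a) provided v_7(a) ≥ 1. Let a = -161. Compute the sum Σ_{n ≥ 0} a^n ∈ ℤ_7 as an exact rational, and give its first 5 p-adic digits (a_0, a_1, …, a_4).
Σ a^n = 1/(1 − a) = 1/162;  first 5 digits = (1, 5, 0, 4, 3)

v_7(a) = 1 ≥ 1, so the series converges in ℤ_7 to 1/(1 − a) = 1/(1 − (-161)) = 1/162. Expand this rational in ℤ_7: compute digits iteratively via d_i = x_i mod 7, x_{i+1} = (x_i − d_i)/7. The first 5 digits are (1, 5, 0, 4, 3).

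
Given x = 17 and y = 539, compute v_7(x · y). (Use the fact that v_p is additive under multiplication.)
v_7(9163) = 2

v_p(x) = 0 (factor: 17 = 7^0 · 17); v_p(y) = 2 (factor: 539 = 7^2 · 11). Additivity: v_p(xy) = v_p(x) + v_p(y) = 0 + 2 = 2. (Direct check: xy = 9163 = 7^2 · (187).)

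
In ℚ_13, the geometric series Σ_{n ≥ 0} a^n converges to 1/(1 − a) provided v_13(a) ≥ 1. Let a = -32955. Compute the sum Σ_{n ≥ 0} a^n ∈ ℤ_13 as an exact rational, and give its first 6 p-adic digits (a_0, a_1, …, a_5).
Σ a^n = 1/(1 − a) = 1/32956;  first 6 digits = (1, 0, 0, 11, 11, 12)

v_13(a) = 3 ≥ 1, so the series converges in ℤ_13 to 1/(1 − a) = 1/(1 − (-32955)) = 1/32956. Expand this rational in ℤ_13: compute digits iteratively via d_i = x_i mod 13, x_{i+1} = (x_i − d_i)/13. The first 6 digits are (1, 0, 0, 11, 11, 12).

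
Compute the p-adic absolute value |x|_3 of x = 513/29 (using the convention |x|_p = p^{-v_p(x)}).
|513/29|_3 = 1/27

Step 1 — compute v_3(x) by factoring powers of 3 out of the numerator and denominator: v_3(513/29) = 3. Step 2 — apply |x|_p = p^{-v_p(x)} = 3^{-3} = 1/27.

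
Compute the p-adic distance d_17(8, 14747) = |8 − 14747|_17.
d_17(8, 14747) = 1/4913

Step 1 — x − y = 8 − 14747 = -14739. Step 2 — v_17(-14739) = 3 (factor: -14739 = −(17^3 · 3); the sign does not affect v_p). Step 3 — |x − y|_17 = 17^{-3} = 1/4913.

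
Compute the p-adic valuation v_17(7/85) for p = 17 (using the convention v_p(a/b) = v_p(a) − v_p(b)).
v_17(7/85) = -1

Factor powers of 17 from the numerator and denominator of the reduced fraction: 7 = 17^0 · 7 and 85 = 17^1 · 5. Apply v_p(a/b) = v_p(a) − v_p(b): v_17(7/85) = 0 − 1 = -1.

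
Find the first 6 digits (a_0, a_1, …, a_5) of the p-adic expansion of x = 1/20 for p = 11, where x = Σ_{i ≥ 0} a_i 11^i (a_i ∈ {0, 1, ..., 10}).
(a_0, …, a_5) = (5, 10, 4, 10, 4, 10)

v_11(1/20) = 0 (numerator and denominator both coprime to 11), so x ∈ ℤ_11^×. Compute digits iteratively via a_i = x_i mod 11, x_{i+1} = (x_i − a_i)/11, with x_0 = x:
  x_0 = 1/20;  a_0 = 5;  x_1 = (x_0 − 5)/11 = -9/20
  x_1 = -9/20;  a_1 = 10;  x_2 = (x_1 − 10)/11 = -19/20
  x_2 = -19/20;  a_2 = 4;  x_3 = (x_2 − 4)/11 = -9/20
  x_3 = -9/20;  a_3 = 10;  x_4 = (x_3 − 10)/11 = -19/20
  x_4 = -19/20;  a_4 = 4;  x_5 = (x_4 − 4)/11 = -9/20
  x_5 = -9/20;  a_5 = 10;  x_6 = (x_5 − 10)/11 = -19/20
Digits: (5, 10, 4, 10, 4, 10).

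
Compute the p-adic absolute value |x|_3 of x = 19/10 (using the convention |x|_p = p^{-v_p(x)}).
|19/10|_3 = 1

Step 1 — compute v_3(x) by factoring powers of 3 out of the numerator and denominator: v_3(19/10) = 0. Step 2 — apply |x|_p = p^{-v_p(x)} = 3^{0} = 1.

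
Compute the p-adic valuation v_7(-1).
v_7(-1) = 0

v_7(n) is the largest exponent k such that 7^k divides n. Factor out: -1 = -7^0 · 1. (Sign doesn't affect v_p.) So v_7(-1) = 0.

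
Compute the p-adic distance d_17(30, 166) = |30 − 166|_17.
d_17(30, 166) = 1/17

Step 1 — x − y = 30 − 166 = -136. Step 2 — v_17(-136) = 1 (factor: -136 = −(17^1 · 8); the sign does not affect v_p). Step 3 — |x − y|_17 = 17^{-1} = 1/17.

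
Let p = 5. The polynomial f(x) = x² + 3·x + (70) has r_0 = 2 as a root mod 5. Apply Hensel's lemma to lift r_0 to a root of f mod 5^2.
r_1 = 12 (mod 25)

Hensel: r_{i+1} = r_i − f(r_i)·(f′(r_i))^{-1} mod 5^{i+2}, f′(x) = 2x + 3. Iterate:
  r_0 = 2 (mod 5)
  r_1 = 12 (mod 25)
Final: r = 12 satisfies f(r) ≡ 0 mod 5^2.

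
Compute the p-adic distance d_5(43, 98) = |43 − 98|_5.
d_5(43, 98) = 1/5

Step 1 — x − y = 43 − 98 = -55. Step 2 — v_5(-55) = 1 (factor: -55 = −(5^1 · 11); the sign does not affect v_p). Step 3 — |x − y|_5 = 5^{-1} = 1/5.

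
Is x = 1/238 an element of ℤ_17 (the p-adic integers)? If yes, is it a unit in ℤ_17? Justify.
x ∉ ℤ_17 (v_17(x) = -1 < 0)

ℤ_17 = {x ∈ ℚ_17 : v_17(x) ≥ 0} and ℤ_17^× = {x ∈ ℤ_17 : v_17(x) = 0}. Here v_17(1/238) = v_17(num) − v_17(den) = -1; compare against these criteria.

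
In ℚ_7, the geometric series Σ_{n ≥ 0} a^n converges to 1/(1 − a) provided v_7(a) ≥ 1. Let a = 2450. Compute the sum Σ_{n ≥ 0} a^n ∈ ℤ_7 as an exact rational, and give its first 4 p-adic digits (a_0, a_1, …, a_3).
Σ a^n = 1/(1 − a) = -1/2449;  first 4 digits = (1, 0, 1, 0)

v_7(a) = 2 ≥ 1, so the series converges in ℤ_7 to 1/(1 − a) = 1/(1 − 2450) = -1/2449. Expand this rational in ℤ_7: compute digits iteratively via d_i = x_i mod 7, x_{i+1} = (x_i − d_i)/7. The first 4 digits are (1, 0, 1, 0).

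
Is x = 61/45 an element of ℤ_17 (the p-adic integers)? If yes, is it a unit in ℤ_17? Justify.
x ∈ ℤ_17^× (unit); v_17(x) = 0

ℤ_17 = {x ∈ ℚ_17 : v_17(x) ≥ 0} and ℤ_17^× = {x ∈ ℤ_17 : v_17(x) = 0}. Here v_17(61/45) = v_17(num) − v_17(den) = 0; compare against these criteria.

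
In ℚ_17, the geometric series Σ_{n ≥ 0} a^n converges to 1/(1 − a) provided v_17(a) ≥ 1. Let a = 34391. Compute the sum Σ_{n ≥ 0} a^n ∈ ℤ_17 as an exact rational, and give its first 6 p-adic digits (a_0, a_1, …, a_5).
Σ a^n = 1/(1 − a) = -1/34390;  first 6 digits = (1, 0, 0, 7, 0, 0)

v_17(a) = 3 ≥ 1, so the series converges in ℤ_17 to 1/(1 − a) = 1/(1 − 34391) = -1/34390. Expand this rational in ℤ_17: compute digits iteratively via d_i = x_i mod 17, x_{i+1} = (x_i − d_i)/17. The first 6 digits are (1, 0, 0, 7, 0, 0).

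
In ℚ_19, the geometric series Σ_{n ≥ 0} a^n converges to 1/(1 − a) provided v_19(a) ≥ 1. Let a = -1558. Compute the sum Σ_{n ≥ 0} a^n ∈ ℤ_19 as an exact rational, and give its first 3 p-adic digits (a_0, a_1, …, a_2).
Σ a^n = 1/(1 − a) = 1/1559;  first 3 digits = (1, 13, 12)

v_19(a) = 1 ≥ 1, so the series converges in ℤ_19 to 1/(1 − a) = 1/(1 − (-1558)) = 1/1559. Expand this rational in ℤ_19: compute digits iteratively via d_i = x_i mod 19, x_{i+1} = (x_i − d_i)/19. The first 3 digits are (1, 13, 12).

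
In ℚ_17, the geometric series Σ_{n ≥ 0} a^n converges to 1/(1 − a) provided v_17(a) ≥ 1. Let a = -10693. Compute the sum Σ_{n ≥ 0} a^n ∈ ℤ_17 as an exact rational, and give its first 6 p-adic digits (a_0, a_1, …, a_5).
Σ a^n = 1/(1 − a) = 1/10694;  first 6 digits = (1, 0, 14, 14, 8, 12)

v_17(a) = 2 ≥ 1, so the series converges in ℤ_17 to 1/(1 − a) = 1/(1 − (-10693)) = 1/10694. Expand this rational in ℤ_17: compute digits iteratively via d_i = x_i mod 17, x_{i+1} = (x_i − d_i)/17. The first 6 digits are (1, 0, 14, 14, 8, 12).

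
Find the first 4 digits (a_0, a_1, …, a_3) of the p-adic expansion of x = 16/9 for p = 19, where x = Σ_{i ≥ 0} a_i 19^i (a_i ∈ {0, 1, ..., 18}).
(a_0, …, a_3) = (6, 4, 4, 4)

v_19(16/9) = 0 (numerator and denominator both coprime to 19), so x ∈ ℤ_19^×. Compute digits iteratively via a_i = x_i mod 19, x_{i+1} = (x_i − a_i)/19, with x_0 = x:
  x_0 = 16/9;  a_0 = 6;  x_1 = (x_0 − 6)/19 = -2/9
  x_1 = -2/9;  a_1 = 4;  x_2 = (x_1 − 4)/19 = -2/9
  x_2 = -2/9;  a_2 = 4;  x_3 = (x_2 − 4)/19 = -2/9
  x_3 = -2/9;  a_3 = 4;  x_4 = (x_3 − 4)/19 = -2/9
Digits: (6, 4, 4, 4).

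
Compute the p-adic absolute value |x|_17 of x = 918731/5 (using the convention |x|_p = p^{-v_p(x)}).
|918731/5|_17 = 1/83521

Step 1 — compute v_17(x) by factoring powers of 17 out of the numerator and denominator: v_17(918731/5) = 4. Step 2 — apply |x|_p = p^{-v_p(x)} = 17^{-4} = 1/83521.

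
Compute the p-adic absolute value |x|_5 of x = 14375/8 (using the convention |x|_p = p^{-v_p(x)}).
|14375/8|_5 = 1/625

Step 1 — compute v_5(x) by factoring powers of 5 out of the numerator and denominator: v_5(14375/8) = 4. Step 2 — apply |x|_p = p^{-v_p(x)} = 5^{-4} = 1/625.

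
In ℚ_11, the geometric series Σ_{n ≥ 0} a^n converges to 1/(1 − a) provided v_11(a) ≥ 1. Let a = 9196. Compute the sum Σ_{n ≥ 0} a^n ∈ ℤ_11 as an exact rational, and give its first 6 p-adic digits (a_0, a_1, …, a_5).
Σ a^n = 1/(1 − a) = -1/9195;  first 6 digits = (1, 0, 10, 6, 1, 8)

v_11(a) = 2 ≥ 1, so the series converges in ℤ_11 to 1/(1 − a) = 1/(1 − 9196) = -1/9195. Expand this rational in ℤ_11: compute digits iteratively via d_i = x_i mod 11, x_{i+1} = (x_i − d_i)/11. The first 6 digits are (1, 0, 10, 6, 1, 8).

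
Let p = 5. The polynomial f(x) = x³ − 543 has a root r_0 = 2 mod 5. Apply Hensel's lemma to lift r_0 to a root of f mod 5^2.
r_1 = 7 (mod 25)

Hensel: r_{i+1} = r_i − f(r_i)/f′(r_i) mod 5^{i+2}, where f′(x) = 3x². Iterate:
  r_0 = 2 (mod 5)
  r_1 = 7 (mod 25)
Final: r = 7 with f(r) ≡ 0 mod 5^2.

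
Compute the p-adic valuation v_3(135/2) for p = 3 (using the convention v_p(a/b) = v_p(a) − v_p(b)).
v_3(135/2) = 3

Factor powers of 3 from the numerator and denominator of the reduced fraction: 135 = 3^3 · 5 and 2 = 3^0 · 2. Apply v_p(a/b) = v_p(a) − v_p(b): v_3(135/2) = 3 − 0 = 3.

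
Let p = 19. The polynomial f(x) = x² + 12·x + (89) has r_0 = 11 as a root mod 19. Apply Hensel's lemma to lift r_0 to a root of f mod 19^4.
r_3 = 106050 (mod 130321)

Hensel: r_{i+1} = r_i − f(r_i)·(f′(r_i))^{-1} mod 19^{i+2}, f′(x) = 2x + 12. Iterate:
  r_0 = 11 (mod 19)
  r_1 = 277 (mod 361)
  r_2 = 3165 (mod 6859)
  r_3 = 106050 (mod 130321)
Final: r = 106050 satisfies f(r) ≡ 0 mod 19^4.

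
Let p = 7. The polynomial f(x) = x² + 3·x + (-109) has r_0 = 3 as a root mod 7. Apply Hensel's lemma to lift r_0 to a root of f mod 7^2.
r_1 = 24 (mod 49)

Hensel: r_{i+1} = r_i − f(r_i)·(f′(r_i))^{-1} mod 7^{i+2}, f′(x) = 2x + 3. Iterate:
  r_0 = 3 (mod 7)
  r_1 = 24 (mod 49)
Final: r = 24 satisfies f(r) ≡ 0 mod 7^2.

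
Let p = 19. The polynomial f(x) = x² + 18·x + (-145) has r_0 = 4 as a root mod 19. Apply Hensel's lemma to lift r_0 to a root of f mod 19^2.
r_1 = 270 (mod 361)

Hensel: r_{i+1} = r_i − f(r_i)·(f′(r_i))^{-1} mod 19^{i+2}, f′(x) = 2x + 18. Iterate:
  r_0 = 4 (mod 19)
  r_1 = 270 (mod 361)
Final: r = 270 satisfies f(r) ≡ 0 mod 19^2.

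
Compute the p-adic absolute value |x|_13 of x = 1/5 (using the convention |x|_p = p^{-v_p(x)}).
|1/5|_13 = 1

Step 1 — compute v_13(x) by factoring powers of 13 out of the numerator and denominator: v_13(1/5) = 0. Step 2 — apply |x|_p = p^{-v_p(x)} = 13^{0} = 1.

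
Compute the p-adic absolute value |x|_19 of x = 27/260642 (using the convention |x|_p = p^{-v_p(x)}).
|27/260642|_19 = 130321

Step 1 — compute v_19(x) by factoring powers of 19 out of the numerator and denominator: v_19(27/260642) = -4. Step 2 — apply |x|_p = p^{-v_p(x)} = 19^{4} = 130321.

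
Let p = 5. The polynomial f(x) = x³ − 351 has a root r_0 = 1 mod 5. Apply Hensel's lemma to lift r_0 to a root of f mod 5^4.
r_3 = 326 (mod 625)

Hensel: r_{i+1} = r_i − f(r_i)/f′(r_i) mod 5^{i+2}, where f′(x) = 3x². Iterate:
  r_0 = 1 (mod 5)
  r_1 = 1 (mod 25)
  r_2 = 76 (mod 125)
  r_3 = 326 (mod 625)
Final: r = 326 with f(r) ≡ 0 mod 5^4.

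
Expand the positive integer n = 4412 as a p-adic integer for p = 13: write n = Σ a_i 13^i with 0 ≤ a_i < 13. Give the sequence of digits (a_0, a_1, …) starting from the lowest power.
(a_0, a_1, …) = (5, 1, 0, 2)

Repeated division by 13 gives the digits low-to-high: 4412 = 5 + 1·13^1 + 2·13^3. Digit sequence: (5, 1, 0, 2).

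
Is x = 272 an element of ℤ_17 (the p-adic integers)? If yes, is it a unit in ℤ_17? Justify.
x ∈ ℤ_17 but not a unit; v_17(x) = 1 > 0

ℤ_17 = {x ∈ ℚ_17 : v_17(x) ≥ 0} and ℤ_17^× = {x ∈ ℤ_17 : v_17(x) = 0}. Here v_17(272) = v_17(num) − v_17(den) = 1; compare against these criteria.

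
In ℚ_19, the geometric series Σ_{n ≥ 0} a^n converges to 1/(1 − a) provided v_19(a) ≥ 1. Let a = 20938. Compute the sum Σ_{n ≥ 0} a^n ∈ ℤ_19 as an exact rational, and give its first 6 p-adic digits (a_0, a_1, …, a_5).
Σ a^n = 1/(1 − a) = -1/20937;  first 6 digits = (1, 0, 1, 3, 1, 6)

v_19(a) = 2 ≥ 1, so the series converges in ℤ_19 to 1/(1 − a) = 1/(1 − 20938) = -1/20937. Expand this rational in ℤ_19: compute digits iteratively via d_i = x_i mod 19, x_{i+1} = (x_i − d_i)/19. The first 6 digits are (1, 0, 1, 3, 1, 6).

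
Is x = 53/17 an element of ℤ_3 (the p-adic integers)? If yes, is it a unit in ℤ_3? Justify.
x ∈ ℤ_3^× (unit); v_3(x) = 0

ℤ_3 = {x ∈ ℚ_3 : v_3(x) ≥ 0} and ℤ_3^× = {x ∈ ℤ_3 : v_3(x) = 0}. Here v_3(53/17) = v_3(num) − v_3(den) = 0; compare against these criteria.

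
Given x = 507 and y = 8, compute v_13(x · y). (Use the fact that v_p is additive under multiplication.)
v_13(4056) = 2

v_p(x) = 2 (factor: 507 = 13^2 · 3); v_p(y) = 0 (factor: 8 = 13^0 · 8). Additivity: v_p(xy) = v_p(x) + v_p(y) = 2 + 0 = 2. (Direct check: xy = 4056 = 13^2 · (24).)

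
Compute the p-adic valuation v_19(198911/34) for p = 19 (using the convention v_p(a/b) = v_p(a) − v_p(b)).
v_19(198911/34) = 3

Factor powers of 19 from the numerator and denominator of the reduced fraction: 198911 = 19^3 · 29 and 34 = 19^0 · 34. Apply v_p(a/b) = v_p(a) − v_p(b): v_19(198911/34) = 3 − 0 = 3.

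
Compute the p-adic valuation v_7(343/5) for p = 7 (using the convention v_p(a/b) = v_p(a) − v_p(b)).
v_7(343/5) = 3

Factor powers of 7 from the numerator and denominator of the reduced fraction: 343 = 7^3 · 1 and 5 = 7^0 · 5. Apply v_p(a/b) = v_p(a) − v_p(b): v_7(343/5) = 3 − 0 = 3.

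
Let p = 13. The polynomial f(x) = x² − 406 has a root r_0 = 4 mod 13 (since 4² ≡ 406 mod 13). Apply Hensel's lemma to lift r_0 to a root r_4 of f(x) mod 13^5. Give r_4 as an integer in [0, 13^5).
r_4 = 11925 (mod 371293)

Hensel's recurrence: r_{i+1} = r_i − f(r_i)·(f′(r_i))^{-1} mod 13^{i+2}, with f′(x) = 2x. Iterate:
  r_0 = 4 (mod 13)
  r_1 = 95 (mod 169)
  r_2 = 940 (mod 2197)
  r_3 = 11925 (mod 28561)
  r_4 = 11925 (mod 371293)
Final: r_4 = 11925, and one checks f(r_4) ≡ 0 mod 13^5.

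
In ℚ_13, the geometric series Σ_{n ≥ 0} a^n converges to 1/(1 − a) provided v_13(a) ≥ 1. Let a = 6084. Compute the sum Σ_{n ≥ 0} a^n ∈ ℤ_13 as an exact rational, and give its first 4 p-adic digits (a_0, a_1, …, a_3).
Σ a^n = 1/(1 − a) = -1/6083;  first 4 digits = (1, 0, 10, 2)

v_13(a) = 2 ≥ 1, so the series converges in ℤ_13 to 1/(1 − a) = 1/(1 − 6084) = -1/6083. Expand this rational in ℤ_13: compute digits iteratively via d_i = x_i mod 13, x_{i+1} = (x_i − d_i)/13. The first 4 digits are (1, 0, 10, 2).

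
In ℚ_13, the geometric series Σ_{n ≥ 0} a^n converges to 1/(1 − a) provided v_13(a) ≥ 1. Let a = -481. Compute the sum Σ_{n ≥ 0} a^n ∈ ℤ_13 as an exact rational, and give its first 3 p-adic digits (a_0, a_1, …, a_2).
Σ a^n = 1/(1 − a) = 1/482;  first 3 digits = (1, 2, 1)

v_13(a) = 1 ≥ 1, so the series converges in ℤ_13 to 1/(1 − a) = 1/(1 − (-481)) = 1/482. Expand this rational in ℤ_13: compute digits iteratively via d_i = x_i mod 13, x_{i+1} = (x_i − d_i)/13. The first 3 digits are (1, 2, 1).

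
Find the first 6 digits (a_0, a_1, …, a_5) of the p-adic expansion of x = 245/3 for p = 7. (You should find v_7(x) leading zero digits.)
(a_0, …, a_5) = (0, 0, 4, 2, 2, 2)

v_7(245/3) = 2, so a_0 = ... = a_1 = 0. Factor out: x = 7^2 · u with u = 5/3 a unit in ℤ_7. Expand u iteratively via a_{v+i} = u_i mod 7, u_{i+1} = (u_i − a_{v+i})/7:
  u_0 = 5/3;  a_2 = 4;  u_1 = (u_0 − 4)/7 = -1/3
  u_1 = -1/3;  a_3 = 2;  u_2 = (u_1 − 2)/7 = -1/3
  u_2 = -1/3;  a_4 = 2;  u_3 = (u_2 − 2)/7 = -1/3
  u_3 = -1/3;  a_5 = 2;  u_4 = (u_3 − 2)/7 = -1/3
Digits: (0, 0, 4, 2, 2, 2).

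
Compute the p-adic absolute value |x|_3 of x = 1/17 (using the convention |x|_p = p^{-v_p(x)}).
|1/17|_3 = 1

Step 1 — compute v_3(x) by factoring powers of 3 out of the numerator and denominator: v_3(1/17) = 0. Step 2 — apply |x|_p = p^{-v_p(x)} = 3^{0} = 1.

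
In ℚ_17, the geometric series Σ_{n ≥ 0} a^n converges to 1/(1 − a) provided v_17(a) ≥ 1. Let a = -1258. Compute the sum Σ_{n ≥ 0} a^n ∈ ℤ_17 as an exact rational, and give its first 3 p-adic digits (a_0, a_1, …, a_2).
Σ a^n = 1/(1 − a) = 1/1259;  first 3 digits = (1, 11, 14)

v_17(a) = 1 ≥ 1, so the series converges in ℤ_17 to 1/(1 − a) = 1/(1 − (-1258)) = 1/1259. Expand this rational in ℤ_17: compute digits iteratively via d_i = x_i mod 17, x_{i+1} = (x_i − d_i)/17. The first 3 digits are (1, 11, 14).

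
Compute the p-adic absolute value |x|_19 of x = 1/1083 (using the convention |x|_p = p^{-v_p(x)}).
|1/1083|_19 = 361

Step 1 — compute v_19(x) by factoring powers of 19 out of the numerator and denominator: v_19(1/1083) = -2. Step 2 — apply |x|_p = p^{-v_p(x)} = 19^{2} = 361.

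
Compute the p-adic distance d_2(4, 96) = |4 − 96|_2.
d_2(4, 96) = 1/4

Step 1 — x − y = 4 − 96 = -92. Step 2 — v_2(-92) = 2 (factor: -92 = −(2^2 · 23); the sign does not affect v_p). Step 3 — |x − y|_2 = 2^{-2} = 1/4.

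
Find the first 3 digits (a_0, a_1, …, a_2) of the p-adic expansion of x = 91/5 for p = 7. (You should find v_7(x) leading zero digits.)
(a_0, …, a_2) = (0, 4, 4)

v_7(91/5) = 1, so a_0 = ... = a_0 = 0. Factor out: x = 7^1 · u with u = 13/5 a unit in ℤ_7. Expand u iteratively via a_{v+i} = u_i mod 7, u_{i+1} = (u_i − a_{v+i})/7:
  u_0 = 13/5;  a_1 = 4;  u_1 = (u_0 − 4)/7 = -1/5
  u_1 = -1/5;  a_2 = 4;  u_2 = (u_1 − 4)/7 = -3/5
Digits: (0, 4, 4).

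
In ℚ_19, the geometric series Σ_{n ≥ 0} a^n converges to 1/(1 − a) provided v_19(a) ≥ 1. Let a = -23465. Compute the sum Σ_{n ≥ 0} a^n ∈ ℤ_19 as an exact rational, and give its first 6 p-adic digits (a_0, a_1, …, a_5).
Σ a^n = 1/(1 − a) = 1/23466;  first 6 digits = (1, 0, 11, 15, 6, 13)

v_19(a) = 2 ≥ 1, so the series converges in ℤ_19 to 1/(1 − a) = 1/(1 − (-23465)) = 1/23466. Expand this rational in ℤ_19: compute digits iteratively via d_i = x_i mod 19, x_{i+1} = (x_i − d_i)/19. The first 6 digits are (1, 0, 11, 15, 6, 13).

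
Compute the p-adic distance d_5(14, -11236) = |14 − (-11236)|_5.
d_5(14, -11236) = 1/625

Step 1 — x − y = 14 − (-11236) = 11250. Step 2 — v_5(11250) = 4 (factor: 11250 = (5^4 · 18); the sign does not affect v_p). Step 3 — |x − y|_5 = 5^{-4} = 1/625.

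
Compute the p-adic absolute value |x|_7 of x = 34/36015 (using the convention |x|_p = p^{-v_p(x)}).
|34/36015|_7 = 2401

Step 1 — compute v_7(x) by factoring powers of 7 out of the numerator and denominator: v_7(34/36015) = -4. Step 2 — apply |x|_p = p^{-v_p(x)} = 7^{4} = 2401.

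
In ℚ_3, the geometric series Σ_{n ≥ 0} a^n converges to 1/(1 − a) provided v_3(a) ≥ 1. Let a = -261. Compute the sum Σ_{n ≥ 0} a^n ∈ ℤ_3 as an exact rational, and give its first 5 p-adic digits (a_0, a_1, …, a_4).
Σ a^n = 1/(1 − a) = 1/262;  first 5 digits = (1, 0, 1, 2, 0)

v_3(a) = 2 ≥ 1, so the series converges in ℤ_3 to 1/(1 − a) = 1/(1 − (-261)) = 1/262. Expand this rational in ℤ_3: compute digits iteratively via d_i = x_i mod 3, x_{i+1} = (x_i − d_i)/3. The first 5 digits are (1, 0, 1, 2, 0).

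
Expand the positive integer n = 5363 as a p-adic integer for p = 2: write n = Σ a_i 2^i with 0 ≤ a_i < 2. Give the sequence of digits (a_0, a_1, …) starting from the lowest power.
(a_0, a_1, …) = (1, 1, 0, 0, 1, 1, 1, 1, 0, 0, 1, 0, 1)

Repeated division by 2 gives the digits low-to-high: 5363 = 1 + 1·2^1 + 1·2^4 + 1·2^5 + 1·2^6 + 1·2^7 + 1·2^10 + 1·2^12. Digit sequence: (1, 1, 0, 0, 1, 1, 1, 1, 0, 0, 1, 0, 1).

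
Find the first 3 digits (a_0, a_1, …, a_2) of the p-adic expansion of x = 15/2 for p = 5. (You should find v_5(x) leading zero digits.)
(a_0, …, a_2) = (0, 4, 2)

v_5(15/2) = 1, so a_0 = ... = a_0 = 0. Factor out: x = 5^1 · u with u = 3/2 a unit in ℤ_5. Expand u iteratively via a_{v+i} = u_i mod 5, u_{i+1} = (u_i − a_{v+i})/5:
  u_0 = 3/2;  a_1 = 4;  u_1 = (u_0 − 4)/5 = -1/2
  u_1 = -1/2;  a_2 = 2;  u_2 = (u_1 − 2)/5 = -1/2
Digits: (0, 4, 2).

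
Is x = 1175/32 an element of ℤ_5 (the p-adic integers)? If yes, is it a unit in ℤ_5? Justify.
x ∈ ℤ_5 but not a unit; v_5(x) = 2 > 0

ℤ_5 = {x ∈ ℚ_5 : v_5(x) ≥ 0} and ℤ_5^× = {x ∈ ℤ_5 : v_5(x) = 0}. Here v_5(1175/32) = v_5(num) − v_5(den) = 2; compare against these criteria.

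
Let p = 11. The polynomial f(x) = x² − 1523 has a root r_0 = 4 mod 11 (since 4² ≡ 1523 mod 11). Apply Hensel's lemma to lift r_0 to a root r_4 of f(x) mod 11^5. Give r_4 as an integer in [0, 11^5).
r_4 = 123083 (mod 161051)

Hensel's recurrence: r_{i+1} = r_i − f(r_i)·(f′(r_i))^{-1} mod 11^{i+2}, with f′(x) = 2x. Iterate:
  r_0 = 4 (mod 11)
  r_1 = 26 (mod 121)
  r_2 = 631 (mod 1331)
  r_3 = 5955 (mod 14641)
  r_4 = 123083 (mod 161051)
Final: r_4 = 123083, and one checks f(r_4) ≡ 0 mod 11^5.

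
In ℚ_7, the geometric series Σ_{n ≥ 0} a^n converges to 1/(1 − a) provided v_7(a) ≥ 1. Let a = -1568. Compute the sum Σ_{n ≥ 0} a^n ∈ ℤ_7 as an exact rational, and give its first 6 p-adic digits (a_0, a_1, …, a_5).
Σ a^n = 1/(1 − a) = 1/1569;  first 6 digits = (1, 0, 3, 2, 1, 6)

v_7(a) = 2 ≥ 1, so the series converges in ℤ_7 to 1/(1 − a) = 1/(1 − (-1568)) = 1/1569. Expand this rational in ℤ_7: compute digits iteratively via d_i = x_i mod 7, x_{i+1} = (x_i − d_i)/7. The first 6 digits are (1, 0, 3, 2, 1, 6).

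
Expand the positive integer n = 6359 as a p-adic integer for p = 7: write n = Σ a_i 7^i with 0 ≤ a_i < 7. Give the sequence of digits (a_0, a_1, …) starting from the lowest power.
(a_0, a_1, …) = (3, 5, 3, 4, 2)

Repeated division by 7 gives the digits low-to-high: 6359 = 3 + 5·7^1 + 3·7^2 + 4·7^3 + 2·7^4. Digit sequence: (3, 5, 3, 4, 2).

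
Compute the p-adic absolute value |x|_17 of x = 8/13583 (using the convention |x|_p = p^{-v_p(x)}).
|8/13583|_17 = 289

Step 1 — compute v_17(x) by factoring powers of 17 out of the numerator and denominator: v_17(8/13583) = -2. Step 2 — apply |x|_p = p^{-v_p(x)} = 17^{2} = 289.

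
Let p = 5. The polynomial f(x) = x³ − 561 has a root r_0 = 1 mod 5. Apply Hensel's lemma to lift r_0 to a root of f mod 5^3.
r_2 = 121 (mod 125)

Hensel: r_{i+1} = r_i − f(r_i)/f′(r_i) mod 5^{i+2}, where f′(x) = 3x². Iterate:
  r_0 = 1 (mod 5)
  r_1 = 21 (mod 25)
  r_2 = 121 (mod 125)
Final: r = 121 with f(r) ≡ 0 mod 5^3.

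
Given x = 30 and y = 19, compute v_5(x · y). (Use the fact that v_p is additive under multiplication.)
v_5(570) = 1

v_p(x) = 1 (factor: 30 = 5^1 · 6); v_p(y) = 0 (factor: 19 = 5^0 · 19). Additivity: v_p(xy) = v_p(x) + v_p(y) = 1 + 0 = 1. (Direct check: xy = 570 = 5^1 · (114).)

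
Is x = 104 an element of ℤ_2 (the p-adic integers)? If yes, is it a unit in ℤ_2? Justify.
x ∈ ℤ_2 but not a unit; v_2(x) = 3 > 0

ℤ_2 = {x ∈ ℚ_2 : v_2(x) ≥ 0} and ℤ_2^× = {x ∈ ℤ_2 : v_2(x) = 0}. Here v_2(104) = v_2(num) − v_2(den) = 3; compare against these criteria.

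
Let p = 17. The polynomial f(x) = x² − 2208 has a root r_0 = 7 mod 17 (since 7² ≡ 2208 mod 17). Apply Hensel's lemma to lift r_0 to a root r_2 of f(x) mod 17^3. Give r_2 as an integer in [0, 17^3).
r_2 = 2081 (mod 4913)

Hensel's recurrence: r_{i+1} = r_i − f(r_i)·(f′(r_i))^{-1} mod 17^{i+2}, with f′(x) = 2x. Iterate:
  r_0 = 7 (mod 17)
  r_1 = 58 (mod 289)
  r_2 = 2081 (mod 4913)
Final: r_2 = 2081, and one checks f(r_2) ≡ 0 mod 17^3.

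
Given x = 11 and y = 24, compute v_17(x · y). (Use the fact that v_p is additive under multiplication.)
v_17(264) = 0

v_p(x) = 0 (factor: 11 = 17^0 · 11); v_p(y) = 0 (factor: 24 = 17^0 · 24). Additivity: v_p(xy) = v_p(x) + v_p(y) = 0 + 0 = 0. (Direct check: xy = 264 = 17^0 · (264).)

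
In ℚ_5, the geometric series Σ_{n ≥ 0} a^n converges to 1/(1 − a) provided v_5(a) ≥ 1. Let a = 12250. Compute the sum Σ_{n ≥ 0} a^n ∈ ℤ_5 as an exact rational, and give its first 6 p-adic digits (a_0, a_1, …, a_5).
Σ a^n = 1/(1 − a) = -1/12249;  first 6 digits = (1, 0, 0, 3, 4, 3)

v_5(a) = 3 ≥ 1, so the series converges in ℤ_5 to 1/(1 − a) = 1/(1 − 12250) = -1/12249. Expand this rational in ℤ_5: compute digits iteratively via d_i = x_i mod 5, x_{i+1} = (x_i − d_i)/5. The first 6 digits are (1, 0, 0, 3, 4, 3).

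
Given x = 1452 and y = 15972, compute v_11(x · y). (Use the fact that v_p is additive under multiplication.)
v_11(23191344) = 5

v_p(x) = 2 (factor: 1452 = 11^2 · 12); v_p(y) = 3 (factor: 15972 = 11^3 · 12). Additivity: v_p(xy) = v_p(x) + v_p(y) = 2 + 3 = 5. (Direct check: xy = 23191344 = 11^5 · (144).)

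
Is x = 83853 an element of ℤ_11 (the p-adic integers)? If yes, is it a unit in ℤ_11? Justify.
x ∈ ℤ_11 but not a unit; v_11(x) = 3 > 0

ℤ_11 = {x ∈ ℚ_11 : v_11(x) ≥ 0} and ℤ_11^× = {x ∈ ℤ_11 : v_11(x) = 0}. Here v_11(83853) = v_11(num) − v_11(den) = 3; compare against these criteria.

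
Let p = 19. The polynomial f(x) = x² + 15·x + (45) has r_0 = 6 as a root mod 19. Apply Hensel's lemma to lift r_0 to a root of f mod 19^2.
r_1 = 120 (mod 361)

Hensel: r_{i+1} = r_i − f(r_i)·(f′(r_i))^{-1} mod 19^{i+2}, f′(x) = 2x + 15. Iterate:
  r_0 = 6 (mod 19)
  r_1 = 120 (mod 361)
Final: r = 120 satisfies f(r) ≡ 0 mod 19^2.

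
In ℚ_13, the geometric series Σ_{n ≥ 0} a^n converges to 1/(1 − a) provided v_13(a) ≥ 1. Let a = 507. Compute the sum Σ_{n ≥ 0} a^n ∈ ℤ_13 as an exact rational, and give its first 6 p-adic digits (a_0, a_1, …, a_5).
Σ a^n = 1/(1 − a) = -1/506;  first 6 digits = (1, 0, 3, 0, 9, 0)

v_13(a) = 2 ≥ 1, so the series converges in ℤ_13 to 1/(1 − a) = 1/(1 − 507) = -1/506. Expand this rational in ℤ_13: compute digits iteratively via d_i = x_i mod 13, x_{i+1} = (x_i − d_i)/13. The first 6 digits are (1, 0, 3, 0, 9, 0).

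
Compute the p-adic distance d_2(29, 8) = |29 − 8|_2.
d_2(29, 8) = 1

Step 1 — x − y = 29 − 8 = 21. Step 2 — v_2(21) = 0 (factor: 21 = (2^0 · 21); the sign does not affect v_p). Step 3 — |x − y|_2 = 2^{0} = 1.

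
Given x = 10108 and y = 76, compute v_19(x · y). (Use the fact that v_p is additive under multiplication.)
v_19(768208) = 3

v_p(x) = 2 (factor: 10108 = 19^2 · 28); v_p(y) = 1 (factor: 76 = 19^1 · 4). Additivity: v_p(xy) = v_p(x) + v_p(y) = 2 + 1 = 3. (Direct check: xy = 768208 = 19^3 · (112).)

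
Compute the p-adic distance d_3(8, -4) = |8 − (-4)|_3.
d_3(8, -4) = 1/3

Step 1 — x − y = 8 − (-4) = 12. Step 2 — v_3(12) = 1 (factor: 12 = (3^1 · 4); the sign does not affect v_p). Step 3 — |x − y|_3 = 3^{-1} = 1/3.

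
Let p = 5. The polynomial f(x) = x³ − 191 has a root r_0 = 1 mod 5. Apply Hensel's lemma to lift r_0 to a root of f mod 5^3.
r_2 = 81 (mod 125)

Hensel: r_{i+1} = r_i − f(r_i)/f′(r_i) mod 5^{i+2}, where f′(x) = 3x². Iterate:
  r_0 = 1 (mod 5)
  r_1 = 6 (mod 25)
  r_2 = 81 (mod 125)
Final: r = 81 with f(r) ≡ 0 mod 5^3.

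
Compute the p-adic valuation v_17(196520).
v_17(196520) = 3

v_17(n) is the largest exponent k such that 17^k divides n. Factor out: 196520 = 17^3 · 40. (Sign doesn't affect v_p.) So v_17(196520) = 3.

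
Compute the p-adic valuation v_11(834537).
v_11(834537) = 4

v_11(n) is the largest exponent k such that 11^k divides n. Factor out: 834537 = 11^4 · 57. (Sign doesn't affect v_p.) So v_11(834537) = 4.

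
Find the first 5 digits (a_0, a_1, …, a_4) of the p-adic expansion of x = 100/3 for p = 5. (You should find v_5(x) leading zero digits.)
(a_0, …, a_4) = (0, 0, 3, 3, 1)

v_5(100/3) = 2, so a_0 = ... = a_1 = 0. Factor out: x = 5^2 · u with u = 4/3 a unit in ℤ_5. Expand u iteratively via a_{v+i} = u_i mod 5, u_{i+1} = (u_i − a_{v+i})/5:
  u_0 = 4/3;  a_2 = 3;  u_1 = (u_0 − 3)/5 = -1/3
  u_1 = -1/3;  a_3 = 3;  u_2 = (u_1 − 3)/5 = -2/3
  u_2 = -2/3;  a_4 = 1;  u_3 = (u_2 − 1)/5 = -1/3
Digits: (0, 0, 3, 3, 1).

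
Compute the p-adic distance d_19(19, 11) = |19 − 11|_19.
d_19(19, 11) = 1

Step 1 — x − y = 19 − 11 = 8. Step 2 — v_19(8) = 0 (factor: 8 = (19^0 · 8); the sign does not affect v_p). Step 3 — |x − y|_19 = 19^{0} = 1.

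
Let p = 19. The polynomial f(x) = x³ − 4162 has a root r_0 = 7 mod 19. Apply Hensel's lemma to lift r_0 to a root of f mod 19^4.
r_3 = 976 (mod 130321)

Hensel: r_{i+1} = r_i − f(r_i)/f′(r_i) mod 19^{i+2}, where f′(x) = 3x². Iterate:
  r_0 = 7 (mod 19)
  r_1 = 254 (mod 361)
  r_2 = 976 (mod 6859)
  r_3 = 976 (mod 130321)
Final: r = 976 with f(r) ≡ 0 mod 19^4.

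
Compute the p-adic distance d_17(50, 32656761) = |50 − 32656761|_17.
d_17(50, 32656761) = 1/1419857

Step 1 — x − y = 50 − 32656761 = -32656711. Step 2 — v_17(-32656711) = 5 (factor: -32656711 = −(17^5 · 23); the sign does not affect v_p). Step 3 — |x − y|_17 = 17^{-5} = 1/1419857.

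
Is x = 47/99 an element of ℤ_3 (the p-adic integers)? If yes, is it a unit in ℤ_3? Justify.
x ∉ ℤ_3 (v_3(x) = -2 < 0)

ℤ_3 = {x ∈ ℚ_3 : v_3(x) ≥ 0} and ℤ_3^× = {x ∈ ℤ_3 : v_3(x) = 0}. Here v_3(47/99) = v_3(num) − v_3(den) = -2; compare against these criteria.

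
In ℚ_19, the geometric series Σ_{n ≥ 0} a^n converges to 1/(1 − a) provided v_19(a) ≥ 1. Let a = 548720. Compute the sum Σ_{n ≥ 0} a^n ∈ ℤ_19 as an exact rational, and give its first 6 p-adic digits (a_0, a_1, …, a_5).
Σ a^n = 1/(1 − a) = -1/548719;  first 6 digits = (1, 0, 0, 4, 4, 0)

v_19(a) = 3 ≥ 1, so the series converges in ℤ_19 to 1/(1 − a) = 1/(1 − 548720) = -1/548719. Expand this rational in ℤ_19: compute digits iteratively via d_i = x_i mod 19, x_{i+1} = (x_i − d_i)/19. The first 6 digits are (1, 0, 0, 4, 4, 0).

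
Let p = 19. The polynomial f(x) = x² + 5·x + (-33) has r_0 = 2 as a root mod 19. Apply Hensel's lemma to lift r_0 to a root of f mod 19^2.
r_1 = 325 (mod 361)

Hensel: r_{i+1} = r_i − f(r_i)·(f′(r_i))^{-1} mod 19^{i+2}, f′(x) = 2x + 5. Iterate:
  r_0 = 2 (mod 19)
  r_1 = 325 (mod 361)
Final: r = 325 satisfies f(r) ≡ 0 mod 19^2.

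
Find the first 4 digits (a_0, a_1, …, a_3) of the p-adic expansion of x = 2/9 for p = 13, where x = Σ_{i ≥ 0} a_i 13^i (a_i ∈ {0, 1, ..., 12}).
(a_0, …, a_3) = (6, 1, 10, 5)

v_13(2/9) = 0 (numerator and denominator both coprime to 13), so x ∈ ℤ_13^×. Compute digits iteratively via a_i = x_i mod 13, x_{i+1} = (x_i − a_i)/13, with x_0 = x:
  x_0 = 2/9;  a_0 = 6;  x_1 = (x_0 − 6)/13 = -4/9
  x_1 = -4/9;  a_1 = 1;  x_2 = (x_1 − 1)/13 = -1/9
  x_2 = -1/9;  a_2 = 10;  x_3 = (x_2 − 10)/13 = -7/9
  x_3 = -7/9;  a_3 = 5;  x_4 = (x_3 − 5)/13 = -4/9
Digits: (6, 1, 10, 5).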